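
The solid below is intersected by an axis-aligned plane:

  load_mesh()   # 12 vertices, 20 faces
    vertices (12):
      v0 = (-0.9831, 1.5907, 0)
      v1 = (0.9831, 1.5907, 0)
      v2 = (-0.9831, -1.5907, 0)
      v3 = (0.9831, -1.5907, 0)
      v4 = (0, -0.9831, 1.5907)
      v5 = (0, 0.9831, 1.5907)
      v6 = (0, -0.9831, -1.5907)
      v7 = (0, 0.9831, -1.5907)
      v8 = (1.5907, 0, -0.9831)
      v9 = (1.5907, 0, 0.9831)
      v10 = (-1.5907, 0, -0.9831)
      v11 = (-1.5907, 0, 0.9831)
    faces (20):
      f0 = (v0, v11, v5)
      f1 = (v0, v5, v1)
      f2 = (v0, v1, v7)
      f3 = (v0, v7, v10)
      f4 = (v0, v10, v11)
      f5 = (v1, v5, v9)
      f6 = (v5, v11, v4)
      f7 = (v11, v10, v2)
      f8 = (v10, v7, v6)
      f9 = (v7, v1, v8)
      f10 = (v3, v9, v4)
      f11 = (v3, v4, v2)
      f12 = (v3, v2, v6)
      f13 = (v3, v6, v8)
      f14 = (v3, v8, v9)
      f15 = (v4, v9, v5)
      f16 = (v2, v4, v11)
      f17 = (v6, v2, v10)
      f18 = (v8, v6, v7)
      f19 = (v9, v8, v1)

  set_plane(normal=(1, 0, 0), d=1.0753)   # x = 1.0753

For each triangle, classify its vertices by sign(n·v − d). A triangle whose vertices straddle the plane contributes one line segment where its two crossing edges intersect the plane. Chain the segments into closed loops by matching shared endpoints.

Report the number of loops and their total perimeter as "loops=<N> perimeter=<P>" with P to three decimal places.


loops=1 perimeter=7.702

Straddling triangles (8 of 20):
  (v1,v5,v9) [--+] → (1.0753, 0.318533, 1.17997)–(1.0753, 1.34932, 0.14918)  len=1.4578
  (v7,v1,v8) [--+] → (1.0753, 1.34932, -0.14918)–(1.0753, 0.318533, -1.17997)  len=1.4578
  (v3,v9,v4) [-+-] → (1.0753, -1.34932, 0.14918)–(1.0753, -0.318533, 1.17997)  len=1.4578
  (v3,v6,v8) [--+] → (1.0753, -0.318533, -1.17997)–(1.0753, -1.34932, -0.14918)  len=1.4578
  (v3,v8,v9) [-++] → (1.0753, -1.34932, -0.14918)–(1.0753, -1.34932, 0.14918)  len=0.2984
  (v4,v9,v5) [-+-] → (1.0753, -0.318533, 1.17997)–(1.0753, 0.318533, 1.17997)  len=0.6371
  (v8,v6,v7) [+--] → (1.0753, -0.318533, -1.17997)–(1.0753, 0.318533, -1.17997)  len=0.6371
  (v9,v8,v1) [++-] → (1.0753, 1.34932, -0.14918)–(1.0753, 1.34932, 0.14918)  len=0.2984

Chained into 1 loop(s):
  loop 1: 8 segments, perimeter = 7.7019
Total perimeter = 7.702


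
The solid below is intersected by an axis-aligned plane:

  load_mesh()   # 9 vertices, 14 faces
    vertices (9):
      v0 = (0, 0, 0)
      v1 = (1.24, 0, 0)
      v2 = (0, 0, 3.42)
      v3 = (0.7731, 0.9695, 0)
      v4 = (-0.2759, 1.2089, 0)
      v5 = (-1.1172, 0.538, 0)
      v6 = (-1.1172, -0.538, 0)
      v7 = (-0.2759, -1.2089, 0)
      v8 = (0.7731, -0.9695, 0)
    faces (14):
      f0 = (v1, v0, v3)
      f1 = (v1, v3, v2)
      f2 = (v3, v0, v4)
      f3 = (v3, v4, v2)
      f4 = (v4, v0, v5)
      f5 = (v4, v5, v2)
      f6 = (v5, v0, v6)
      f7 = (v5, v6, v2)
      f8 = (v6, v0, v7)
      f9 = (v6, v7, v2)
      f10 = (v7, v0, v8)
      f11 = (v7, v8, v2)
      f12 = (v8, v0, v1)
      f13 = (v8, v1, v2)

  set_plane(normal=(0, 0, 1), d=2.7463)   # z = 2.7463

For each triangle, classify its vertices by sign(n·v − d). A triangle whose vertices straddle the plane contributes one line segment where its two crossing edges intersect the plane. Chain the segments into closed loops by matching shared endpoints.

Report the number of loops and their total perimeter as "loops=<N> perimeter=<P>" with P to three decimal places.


loops=1 perimeter=1.484

Straddling triangles (7 of 14):
  (v1,v3,v2) [--+] → (0.152292, 0.19098, 2.7463)–(0.244265, 0, 2.7463)  len=0.2120
  (v3,v4,v2) [--+] → (-0.0543491, 0.238139, 2.7463)–(0.152292, 0.19098, 2.7463)  len=0.2120
  (v4,v5,v2) [--+] → (-0.220075, 0.10598, 2.7463)–(-0.0543491, 0.238139, 2.7463)  len=0.2120
  (v5,v6,v2) [--+] → (-0.220075, -0.10598, 2.7463)–(-0.220075, 0.10598, 2.7463)  len=0.2120
  (v6,v7,v2) [--+] → (-0.0543491, -0.238139, 2.7463)–(-0.220075, -0.10598, 2.7463)  len=0.2120
  (v7,v8,v2) [--+] → (0.152292, -0.19098, 2.7463)–(-0.0543491, -0.238139, 2.7463)  len=0.2120
  (v8,v1,v2) [--+] → (0.244265, 0, 2.7463)–(0.152292, -0.19098, 2.7463)  len=0.2120

Chained into 1 loop(s):
  loop 1: 7 segments, perimeter = 1.4838
Total perimeter = 1.484


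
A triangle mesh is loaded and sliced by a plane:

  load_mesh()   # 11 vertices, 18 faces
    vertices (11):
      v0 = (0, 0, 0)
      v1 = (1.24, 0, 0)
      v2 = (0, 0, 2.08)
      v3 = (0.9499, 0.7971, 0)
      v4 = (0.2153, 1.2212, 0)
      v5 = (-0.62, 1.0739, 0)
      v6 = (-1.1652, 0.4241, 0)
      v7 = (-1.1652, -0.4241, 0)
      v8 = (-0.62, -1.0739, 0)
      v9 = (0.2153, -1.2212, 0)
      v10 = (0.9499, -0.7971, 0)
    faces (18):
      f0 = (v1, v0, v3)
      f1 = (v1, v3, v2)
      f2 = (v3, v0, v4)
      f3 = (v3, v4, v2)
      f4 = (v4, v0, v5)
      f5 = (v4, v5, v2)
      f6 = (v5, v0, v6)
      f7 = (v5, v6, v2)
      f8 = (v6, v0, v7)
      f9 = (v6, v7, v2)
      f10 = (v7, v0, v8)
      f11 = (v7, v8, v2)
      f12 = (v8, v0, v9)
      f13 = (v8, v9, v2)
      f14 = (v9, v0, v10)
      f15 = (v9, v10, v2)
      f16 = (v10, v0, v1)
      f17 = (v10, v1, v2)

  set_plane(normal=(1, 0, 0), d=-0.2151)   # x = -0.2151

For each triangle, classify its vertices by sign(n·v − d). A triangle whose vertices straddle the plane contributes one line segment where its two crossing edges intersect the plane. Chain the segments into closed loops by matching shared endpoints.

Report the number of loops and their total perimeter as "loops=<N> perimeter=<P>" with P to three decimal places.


loops=1 perimeter=6.469

Straddling triangles (10 of 18):
  (v4,v0,v5) [++-] → (-0.2151, 0.372574, 0)–(-0.2151, 1.1453, 0)  len=0.7727
  (v4,v5,v2) [+-+] → (-0.2151, 1.1453, 0)–(-0.2151, 0.372574, 1.35837)  len=1.5628
  (v5,v0,v6) [-+-] → (-0.2151, 0.372574, 0)–(-0.2151, 0.0782903, 0)  len=0.2943
  (v5,v6,v2) [--+] → (-0.2151, 0.0782903, 1.69602)–(-0.2151, 0.372574, 1.35837)  len=0.4479
  (v6,v0,v7) [-+-] → (-0.2151, 0.0782903, 0)–(-0.2151, -0.0782903, 0)  len=0.1566
  (v6,v7,v2) [--+] → (-0.2151, -0.0782903, 1.69602)–(-0.2151, 0.0782903, 1.69602)  len=0.1566
  (v7,v0,v8) [-+-] → (-0.2151, -0.0782903, 0)–(-0.2151, -0.372574, 0)  len=0.2943
  (v7,v8,v2) [--+] → (-0.2151, -0.372574, 1.35837)–(-0.2151, -0.0782903, 1.69602)  len=0.4479
  (v8,v0,v9) [-++] → (-0.2151, -0.372574, 0)–(-0.2151, -1.1453, 0)  len=0.7727
  (v8,v9,v2) [-++] → (-0.2151, -1.1453, 0)–(-0.2151, -0.372574, 1.35837)  len=1.5628

Chained into 1 loop(s):
  loop 1: 10 segments, perimeter = 6.4685
Total perimeter = 6.469


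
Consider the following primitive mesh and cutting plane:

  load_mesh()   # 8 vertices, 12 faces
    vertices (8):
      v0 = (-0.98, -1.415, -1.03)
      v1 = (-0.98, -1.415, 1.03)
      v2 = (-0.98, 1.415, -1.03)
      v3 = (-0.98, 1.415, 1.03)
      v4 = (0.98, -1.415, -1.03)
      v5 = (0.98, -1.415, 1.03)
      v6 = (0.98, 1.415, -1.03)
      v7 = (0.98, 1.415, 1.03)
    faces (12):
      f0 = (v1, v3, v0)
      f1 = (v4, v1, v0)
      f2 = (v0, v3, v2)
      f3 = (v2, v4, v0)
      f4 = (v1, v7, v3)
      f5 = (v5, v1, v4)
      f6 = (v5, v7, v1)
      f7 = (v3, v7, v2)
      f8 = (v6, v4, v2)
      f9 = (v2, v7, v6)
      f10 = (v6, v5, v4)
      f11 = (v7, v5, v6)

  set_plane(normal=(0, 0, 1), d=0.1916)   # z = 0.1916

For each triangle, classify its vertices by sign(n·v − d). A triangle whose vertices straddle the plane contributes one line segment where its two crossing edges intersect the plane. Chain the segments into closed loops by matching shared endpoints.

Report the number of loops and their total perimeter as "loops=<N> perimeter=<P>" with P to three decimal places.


loops=1 perimeter=9.580

Straddling triangles (8 of 12):
  (v1,v3,v0) [++-] → (-0.98, 0.263217, 0.1916)–(-0.98, -1.415, 0.1916)  len=1.6782
  (v4,v1,v0) [-+-] → (-0.182299, -1.415, 0.1916)–(-0.98, -1.415, 0.1916)  len=0.7977
  (v0,v3,v2) [-+-] → (-0.98, 0.263217, 0.1916)–(-0.98, 1.415, 0.1916)  len=1.1518
  (v5,v1,v4) [++-] → (-0.182299, -1.415, 0.1916)–(0.98, -1.415, 0.1916)  len=1.1623
  (v3,v7,v2) [++-] → (0.182299, 1.415, 0.1916)–(-0.98, 1.415, 0.1916)  len=1.1623
  (v2,v7,v6) [-+-] → (0.182299, 1.415, 0.1916)–(0.98, 1.415, 0.1916)  len=0.7977
  (v6,v5,v4) [-+-] → (0.98, -0.263217, 0.1916)–(0.98, -1.415, 0.1916)  len=1.1518
  (v7,v5,v6) [++-] → (0.98, -0.263217, 0.1916)–(0.98, 1.415, 0.1916)  len=1.6782

Chained into 1 loop(s):
  loop 1: 8 segments, perimeter = 9.5800
Total perimeter = 9.580


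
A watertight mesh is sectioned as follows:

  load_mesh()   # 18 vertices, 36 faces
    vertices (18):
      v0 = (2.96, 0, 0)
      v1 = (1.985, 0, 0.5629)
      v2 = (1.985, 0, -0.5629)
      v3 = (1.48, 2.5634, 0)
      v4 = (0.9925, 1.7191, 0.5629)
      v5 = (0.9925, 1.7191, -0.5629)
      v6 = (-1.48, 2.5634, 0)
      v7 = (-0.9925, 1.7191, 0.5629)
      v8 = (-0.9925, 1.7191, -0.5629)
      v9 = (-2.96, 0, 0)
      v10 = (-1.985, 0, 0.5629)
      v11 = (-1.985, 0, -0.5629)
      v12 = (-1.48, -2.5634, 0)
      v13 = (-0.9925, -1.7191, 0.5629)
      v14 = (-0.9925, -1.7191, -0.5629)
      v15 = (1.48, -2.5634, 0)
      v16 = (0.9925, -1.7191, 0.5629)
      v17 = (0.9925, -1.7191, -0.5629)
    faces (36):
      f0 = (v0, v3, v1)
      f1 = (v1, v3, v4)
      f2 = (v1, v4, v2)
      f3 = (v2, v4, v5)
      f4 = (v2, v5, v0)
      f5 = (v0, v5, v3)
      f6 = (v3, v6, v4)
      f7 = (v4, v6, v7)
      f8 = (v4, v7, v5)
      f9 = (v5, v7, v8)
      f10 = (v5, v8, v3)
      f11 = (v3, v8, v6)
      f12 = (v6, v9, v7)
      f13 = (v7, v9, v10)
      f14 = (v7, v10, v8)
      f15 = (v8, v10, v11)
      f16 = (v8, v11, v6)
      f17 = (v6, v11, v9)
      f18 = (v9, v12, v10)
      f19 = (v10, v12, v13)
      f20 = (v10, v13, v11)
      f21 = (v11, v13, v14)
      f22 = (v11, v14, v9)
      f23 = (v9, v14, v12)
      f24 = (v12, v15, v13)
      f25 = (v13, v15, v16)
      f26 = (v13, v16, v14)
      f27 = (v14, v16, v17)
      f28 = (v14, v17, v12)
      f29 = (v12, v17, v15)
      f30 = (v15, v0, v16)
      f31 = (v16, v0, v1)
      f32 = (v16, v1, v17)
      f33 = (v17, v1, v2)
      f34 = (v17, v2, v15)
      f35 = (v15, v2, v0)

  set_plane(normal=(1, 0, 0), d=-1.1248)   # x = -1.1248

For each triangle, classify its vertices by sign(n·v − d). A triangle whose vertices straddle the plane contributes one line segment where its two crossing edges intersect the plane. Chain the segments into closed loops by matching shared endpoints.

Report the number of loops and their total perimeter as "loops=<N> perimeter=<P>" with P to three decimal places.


Straddling triangles (16 of 36):
  (v3,v6,v4) [+-+] → (-1.1248, 2.5634, 0)–(-1.1248, 2.44211, 0.0808664)  len=0.1458
  (v4,v6,v7) [+-+] → (-1.1248, 2.44211, 0.0808664)–(-1.1248, 1.94823, 0.410138)  len=0.5936
  (v3,v8,v6) [++-] → (-1.1248, 1.94823, -0.410138)–(-1.1248, 2.5634, 0)  len=0.7394
  (v6,v9,v7) [--+] → (-1.1248, 1.6035, 0.525049)–(-1.1248, 1.94823, 0.410138)  len=0.3634
  (v7,v9,v10) [+--] → (-1.1248, 1.6035, 0.525049)–(-1.1248, 1.48994, 0.5629)  len=0.1197
  (v7,v10,v8) [+-+] → (-1.1248, 1.48994, 0.5629)–(-1.1248, 1.48994, -0.412831)  len=0.9757
  (v8,v10,v11) [+--] → (-1.1248, 1.48994, -0.412831)–(-1.1248, 1.48994, -0.5629)  len=0.1501
  (v8,v11,v6) [+--] → (-1.1248, 1.48994, -0.5629)–(-1.1248, 1.94823, -0.410138)  len=0.4831
  (v10,v12,v13) [--+] → (-1.1248, -1.94823, 0.410138)–(-1.1248, -1.48994, 0.5629)  len=0.4831
  (v10,v13,v11) [-+-] → (-1.1248, -1.48994, 0.5629)–(-1.1248, -1.48994, 0.412831)  len=0.1501
  (v11,v13,v14) [-++] → (-1.1248, -1.48994, 0.412831)–(-1.1248, -1.48994, -0.5629)  len=0.9757
  (v11,v14,v9) [-+-] → (-1.1248, -1.48994, -0.5629)–(-1.1248, -1.6035, -0.525049)  len=0.1197
  (v9,v14,v12) [-+-] → (-1.1248, -1.6035, -0.525049)–(-1.1248, -1.94823, -0.410138)  len=0.3634
  (v12,v15,v13) [-++] → (-1.1248, -2.5634, 0)–(-1.1248, -1.94823, 0.410138)  len=0.7394
  (v14,v17,v12) [++-] → (-1.1248, -2.44211, -0.0808664)–(-1.1248, -1.94823, -0.410138)  len=0.5936
  (v12,v17,v15) [-++] → (-1.1248, -2.44211, -0.0808664)–(-1.1248, -2.5634, 0)  len=0.1458

Chained into 2 loop(s):
  loop 1: 8 segments, perimeter = 3.5707
  loop 2: 8 segments, perimeter = 3.5707
Total perimeter = 7.141

loops=2 perimeter=7.141


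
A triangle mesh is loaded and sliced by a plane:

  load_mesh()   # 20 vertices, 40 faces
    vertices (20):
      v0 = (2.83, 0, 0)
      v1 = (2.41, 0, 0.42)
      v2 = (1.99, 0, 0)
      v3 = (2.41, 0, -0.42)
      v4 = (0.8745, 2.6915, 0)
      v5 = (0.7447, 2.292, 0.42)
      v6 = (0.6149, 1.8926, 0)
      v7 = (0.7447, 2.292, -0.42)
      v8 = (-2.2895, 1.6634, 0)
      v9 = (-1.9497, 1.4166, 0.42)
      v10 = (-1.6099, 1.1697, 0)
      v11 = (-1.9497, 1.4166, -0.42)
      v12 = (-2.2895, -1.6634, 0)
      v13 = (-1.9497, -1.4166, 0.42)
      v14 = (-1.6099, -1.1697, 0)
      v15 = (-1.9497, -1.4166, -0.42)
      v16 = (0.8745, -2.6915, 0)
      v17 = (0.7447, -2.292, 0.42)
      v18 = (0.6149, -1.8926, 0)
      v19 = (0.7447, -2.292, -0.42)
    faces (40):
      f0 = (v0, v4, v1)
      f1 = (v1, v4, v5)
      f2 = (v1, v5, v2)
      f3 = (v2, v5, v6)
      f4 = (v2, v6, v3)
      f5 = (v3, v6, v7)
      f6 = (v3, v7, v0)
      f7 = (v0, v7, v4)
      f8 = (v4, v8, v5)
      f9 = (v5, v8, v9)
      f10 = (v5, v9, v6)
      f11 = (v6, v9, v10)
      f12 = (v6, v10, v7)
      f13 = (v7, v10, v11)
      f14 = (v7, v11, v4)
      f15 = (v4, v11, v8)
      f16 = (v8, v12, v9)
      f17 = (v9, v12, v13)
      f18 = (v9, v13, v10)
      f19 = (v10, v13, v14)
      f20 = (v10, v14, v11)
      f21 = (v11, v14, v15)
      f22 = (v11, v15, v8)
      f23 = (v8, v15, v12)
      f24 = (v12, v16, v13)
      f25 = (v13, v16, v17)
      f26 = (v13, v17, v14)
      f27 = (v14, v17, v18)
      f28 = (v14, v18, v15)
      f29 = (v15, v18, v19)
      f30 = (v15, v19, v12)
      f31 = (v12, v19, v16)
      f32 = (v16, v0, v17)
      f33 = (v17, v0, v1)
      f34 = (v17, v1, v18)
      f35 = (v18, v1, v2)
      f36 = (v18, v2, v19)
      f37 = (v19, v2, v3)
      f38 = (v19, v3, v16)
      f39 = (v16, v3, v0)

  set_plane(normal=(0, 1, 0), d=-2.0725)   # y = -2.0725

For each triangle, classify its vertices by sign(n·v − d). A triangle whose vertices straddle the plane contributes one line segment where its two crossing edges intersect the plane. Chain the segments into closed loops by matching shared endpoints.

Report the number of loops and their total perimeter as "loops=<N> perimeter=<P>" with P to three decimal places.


Straddling triangles (14 of 40):
  (v12,v16,v13) [+-+] → (-1.03049, -2.0725, 0)–(-0.496729, -2.0725, 0.203922)  len=0.5714
  (v13,v16,v17) [+--] → (-0.496729, -2.0725, 0.203922)–(0.0690994, -2.0725, 0.42)  len=0.6057
  (v13,v17,v14) [+-+] → (0.0690994, -2.0725, 0.42)–(0.284186, -2.0725, 0.337856)  len=0.2302
  (v14,v17,v18) [+-+] → (0.284186, -2.0725, 0.337856)–(0.673365, -2.0725, 0.189179)  len=0.4166
  (v15,v18,v19) [++-] → (0.673365, -2.0725, -0.189179)–(0.0690994, -2.0725, -0.42)  len=0.6469
  (v15,v19,v12) [+-+] → (0.0690994, -2.0725, -0.42)–(-0.314808, -2.0725, -0.273341)  len=0.4110
  (v12,v19,v16) [+--] → (-0.314808, -2.0725, -0.273341)–(-1.03049, -2.0725, 0)  len=0.7661
  (v16,v0,v17) [-+-] → (1.32423, -2.0725, 0)–(0.944405, -2.0725, 0.379777)  len=0.5371
  (v17,v0,v1) [-++] → (0.944405, -2.0725, 0.379777)–(0.904182, -2.0725, 0.42)  len=0.0569
  (v17,v1,v18) [-++] → (0.904182, -2.0725, 0.42)–(0.673365, -2.0725, 0.189179)  len=0.3264
  (v18,v2,v19) [++-] → (0.86396, -2.0725, -0.379777)–(0.673365, -2.0725, -0.189179)  len=0.2695
  (v19,v2,v3) [-++] → (0.86396, -2.0725, -0.379777)–(0.904182, -2.0725, -0.42)  len=0.0569
  (v19,v3,v16) [-+-] → (0.904182, -2.0725, -0.42)–(1.22764, -2.0725, -0.096593)  len=0.4574
  (v16,v3,v0) [-++] → (1.22764, -2.0725, -0.096593)–(1.32423, -2.0725, 0)  len=0.1366

Chained into 1 loop(s):
  loop 1: 14 segments, perimeter = 5.4887
Total perimeter = 5.489

loops=1 perimeter=5.489


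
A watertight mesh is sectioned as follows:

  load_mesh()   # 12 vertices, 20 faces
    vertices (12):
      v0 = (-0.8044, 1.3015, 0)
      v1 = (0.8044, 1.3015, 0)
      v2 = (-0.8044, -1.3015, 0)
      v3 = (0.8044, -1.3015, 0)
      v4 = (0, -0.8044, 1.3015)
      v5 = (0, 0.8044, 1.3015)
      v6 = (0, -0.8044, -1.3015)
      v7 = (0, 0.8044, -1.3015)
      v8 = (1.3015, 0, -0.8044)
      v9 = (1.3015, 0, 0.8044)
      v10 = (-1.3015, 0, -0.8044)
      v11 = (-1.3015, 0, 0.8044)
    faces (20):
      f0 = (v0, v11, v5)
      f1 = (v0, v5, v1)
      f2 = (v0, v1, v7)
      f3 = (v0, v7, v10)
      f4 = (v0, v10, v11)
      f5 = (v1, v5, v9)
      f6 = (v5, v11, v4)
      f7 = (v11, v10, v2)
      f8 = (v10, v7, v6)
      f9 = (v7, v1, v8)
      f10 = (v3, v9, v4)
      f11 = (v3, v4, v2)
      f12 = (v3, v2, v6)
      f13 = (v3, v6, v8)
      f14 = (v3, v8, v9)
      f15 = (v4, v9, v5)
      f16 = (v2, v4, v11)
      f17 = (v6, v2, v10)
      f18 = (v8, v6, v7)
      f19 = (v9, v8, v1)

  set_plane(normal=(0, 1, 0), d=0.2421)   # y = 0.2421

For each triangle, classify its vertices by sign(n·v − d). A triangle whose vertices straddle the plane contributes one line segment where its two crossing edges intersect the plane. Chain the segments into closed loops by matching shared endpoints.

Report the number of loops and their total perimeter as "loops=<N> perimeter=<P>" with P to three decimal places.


loops=1 perimeter=8.207

Straddling triangles (10 of 20):
  (v0,v11,v5) [+-+] → (-1.20903, 0.2421, 0.654769)–(-0.909788, 0.2421, 0.954012)  len=0.4232
  (v0,v7,v10) [++-] → (-0.909788, 0.2421, -0.954012)–(-1.20903, 0.2421, -0.654769)  len=0.4232
  (v0,v10,v11) [+--] → (-1.20903, 0.2421, -0.654769)–(-1.20903, 0.2421, 0.654769)  len=1.3095
  (v1,v5,v9) [++-] → (0.909788, 0.2421, 0.954012)–(1.20903, 0.2421, 0.654769)  len=0.4232
  (v5,v11,v4) [+--] → (-0.909788, 0.2421, 0.954012)–(0, 0.2421, 1.3015)  len=0.9739
  (v10,v7,v6) [-+-] → (-0.909788, 0.2421, -0.954012)–(0, 0.2421, -1.3015)  len=0.9739
  (v7,v1,v8) [++-] → (1.20903, 0.2421, -0.654769)–(0.909788, 0.2421, -0.954012)  len=0.4232
  (v4,v9,v5) [--+] → (0.909788, 0.2421, 0.954012)–(0, 0.2421, 1.3015)  len=0.9739
  (v8,v6,v7) [--+] → (0, 0.2421, -1.3015)–(0.909788, 0.2421, -0.954012)  len=0.9739
  (v9,v8,v1) [--+] → (1.20903, 0.2421, -0.654769)–(1.20903, 0.2421, 0.654769)  len=1.3095

Chained into 1 loop(s):
  loop 1: 10 segments, perimeter = 8.2074
Total perimeter = 8.207


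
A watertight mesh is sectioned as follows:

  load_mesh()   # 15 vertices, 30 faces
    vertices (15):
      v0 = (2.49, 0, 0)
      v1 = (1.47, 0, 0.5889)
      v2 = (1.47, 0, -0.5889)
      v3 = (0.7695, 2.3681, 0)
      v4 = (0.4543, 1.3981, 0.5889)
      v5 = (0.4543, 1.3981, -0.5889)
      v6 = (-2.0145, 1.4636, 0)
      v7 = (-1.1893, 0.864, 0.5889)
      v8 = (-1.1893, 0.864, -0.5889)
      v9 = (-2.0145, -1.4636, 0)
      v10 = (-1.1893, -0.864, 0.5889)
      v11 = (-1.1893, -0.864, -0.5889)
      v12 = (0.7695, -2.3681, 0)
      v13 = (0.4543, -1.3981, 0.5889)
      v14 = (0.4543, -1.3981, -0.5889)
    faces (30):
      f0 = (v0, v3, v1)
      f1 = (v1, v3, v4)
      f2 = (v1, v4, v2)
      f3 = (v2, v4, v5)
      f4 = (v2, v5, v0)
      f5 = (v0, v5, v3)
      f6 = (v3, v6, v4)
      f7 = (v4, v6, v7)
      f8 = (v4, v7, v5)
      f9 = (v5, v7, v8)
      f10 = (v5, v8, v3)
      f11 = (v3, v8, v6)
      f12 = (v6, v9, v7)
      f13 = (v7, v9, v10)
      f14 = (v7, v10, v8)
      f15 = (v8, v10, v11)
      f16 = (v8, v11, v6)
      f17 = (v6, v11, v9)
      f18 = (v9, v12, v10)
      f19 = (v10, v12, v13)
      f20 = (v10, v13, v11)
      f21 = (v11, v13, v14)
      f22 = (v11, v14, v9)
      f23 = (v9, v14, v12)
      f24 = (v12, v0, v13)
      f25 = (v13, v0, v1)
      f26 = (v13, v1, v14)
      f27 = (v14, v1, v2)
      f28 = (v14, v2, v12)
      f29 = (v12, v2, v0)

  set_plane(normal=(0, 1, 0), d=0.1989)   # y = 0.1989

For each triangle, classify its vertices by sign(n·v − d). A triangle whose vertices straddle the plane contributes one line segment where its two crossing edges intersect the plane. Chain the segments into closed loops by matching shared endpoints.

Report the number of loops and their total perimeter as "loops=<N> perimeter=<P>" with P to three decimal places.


Straddling triangles (12 of 30):
  (v0,v3,v1) [-+-] → (2.34549, 0.1989, 0)–(1.41116, 0.1989, 0.539437)  len=1.0789
  (v1,v3,v4) [-++] → (1.41116, 0.1989, 0.539437)–(1.3255, 0.1989, 0.5889)  len=0.0989
  (v1,v4,v2) [-+-] → (1.3255, 0.1989, 0.5889)–(1.3255, 0.1989, -0.421341)  len=1.0102
  (v2,v4,v5) [-++] → (1.3255, 0.1989, -0.421341)–(1.3255, 0.1989, -0.5889)  len=0.1676
  (v2,v5,v0) [-+-] → (1.3255, 0.1989, -0.5889)–(2.20039, 0.1989, -0.0837796)  len=1.0102
  (v0,v5,v3) [-++] → (2.20039, 0.1989, -0.0837796)–(2.34549, 0.1989, 0)  len=0.1676
  (v6,v9,v7) [+-+] → (-2.0145, 0.1989, 0)–(-1.4251, 0.1989, 0.420625)  len=0.7241
  (v7,v9,v10) [+--] → (-1.4251, 0.1989, 0.420625)–(-1.1893, 0.1989, 0.5889)  len=0.2897
  (v7,v10,v8) [+-+] → (-1.1893, 0.1989, 0.5889)–(-1.1893, 0.1989, -0.13557)  len=0.7245
  (v8,v10,v11) [+--] → (-1.1893, 0.1989, -0.13557)–(-1.1893, 0.1989, -0.5889)  len=0.4533
  (v8,v11,v6) [+-+] → (-1.1893, 0.1989, -0.5889)–(-1.56613, 0.1989, -0.319978)  len=0.4629
  (v6,v11,v9) [+--] → (-1.56613, 0.1989, -0.319978)–(-2.0145, 0.1989, 0)  len=0.5508

Chained into 2 loop(s):
  loop 1: 6 segments, perimeter = 3.5334
  loop 2: 6 segments, perimeter = 3.2054
Total perimeter = 6.739

loops=2 perimeter=6.739


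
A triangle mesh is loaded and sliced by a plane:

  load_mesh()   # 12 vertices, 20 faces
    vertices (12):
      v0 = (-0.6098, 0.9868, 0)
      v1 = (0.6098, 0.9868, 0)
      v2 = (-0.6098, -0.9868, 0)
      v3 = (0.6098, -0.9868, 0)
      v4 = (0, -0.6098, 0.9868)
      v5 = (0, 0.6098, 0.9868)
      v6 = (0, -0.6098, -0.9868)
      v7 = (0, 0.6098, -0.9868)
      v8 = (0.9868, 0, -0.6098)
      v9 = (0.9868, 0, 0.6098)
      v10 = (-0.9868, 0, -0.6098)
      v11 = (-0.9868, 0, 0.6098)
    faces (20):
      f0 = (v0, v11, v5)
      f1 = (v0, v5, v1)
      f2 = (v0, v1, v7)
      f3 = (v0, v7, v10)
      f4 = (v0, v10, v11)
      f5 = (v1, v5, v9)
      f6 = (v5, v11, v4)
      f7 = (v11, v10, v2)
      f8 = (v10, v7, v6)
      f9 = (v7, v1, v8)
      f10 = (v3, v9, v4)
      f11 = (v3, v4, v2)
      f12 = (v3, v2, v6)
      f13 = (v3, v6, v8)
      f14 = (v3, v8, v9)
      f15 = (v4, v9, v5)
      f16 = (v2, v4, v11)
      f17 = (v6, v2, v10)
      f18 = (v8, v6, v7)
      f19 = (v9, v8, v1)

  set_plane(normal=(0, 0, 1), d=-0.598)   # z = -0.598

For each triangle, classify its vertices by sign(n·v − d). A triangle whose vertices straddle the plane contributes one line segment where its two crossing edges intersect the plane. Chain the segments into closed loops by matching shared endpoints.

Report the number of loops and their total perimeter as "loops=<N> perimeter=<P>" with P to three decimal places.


loops=1 perimeter=5.225

Straddling triangles (10 of 20):
  (v0,v1,v7) [++-] → (0.240262, 0.758338, -0.598)–(-0.240262, 0.758338, -0.598)  len=0.4805
  (v0,v7,v10) [+--] → (-0.240262, 0.758338, -0.598)–(-0.979505, 0.0190952, -0.598)  len=1.0454
  (v0,v10,v11) [+-+] → (-0.979505, 0.0190952, -0.598)–(-0.9868, 0, -0.598)  len=0.0204
  (v11,v10,v2) [+-+] → (-0.9868, 0, -0.598)–(-0.979505, -0.0190952, -0.598)  len=0.0204
  (v7,v1,v8) [-+-] → (0.240262, 0.758338, -0.598)–(0.979505, 0.0190952, -0.598)  len=1.0454
  (v3,v2,v6) [++-] → (-0.240262, -0.758338, -0.598)–(0.240262, -0.758338, -0.598)  len=0.4805
  (v3,v6,v8) [+--] → (0.240262, -0.758338, -0.598)–(0.979505, -0.0190952, -0.598)  len=1.0454
  (v3,v8,v9) [+-+] → (0.979505, -0.0190952, -0.598)–(0.9868, 0, -0.598)  len=0.0204
  (v6,v2,v10) [-+-] → (-0.240262, -0.758338, -0.598)–(-0.979505, -0.0190952, -0.598)  len=1.0454
  (v9,v8,v1) [+-+] → (0.9868, 0, -0.598)–(0.979505, 0.0190952, -0.598)  len=0.0204

Chained into 1 loop(s):
  loop 1: 10 segments, perimeter = 5.2246
Total perimeter = 5.225


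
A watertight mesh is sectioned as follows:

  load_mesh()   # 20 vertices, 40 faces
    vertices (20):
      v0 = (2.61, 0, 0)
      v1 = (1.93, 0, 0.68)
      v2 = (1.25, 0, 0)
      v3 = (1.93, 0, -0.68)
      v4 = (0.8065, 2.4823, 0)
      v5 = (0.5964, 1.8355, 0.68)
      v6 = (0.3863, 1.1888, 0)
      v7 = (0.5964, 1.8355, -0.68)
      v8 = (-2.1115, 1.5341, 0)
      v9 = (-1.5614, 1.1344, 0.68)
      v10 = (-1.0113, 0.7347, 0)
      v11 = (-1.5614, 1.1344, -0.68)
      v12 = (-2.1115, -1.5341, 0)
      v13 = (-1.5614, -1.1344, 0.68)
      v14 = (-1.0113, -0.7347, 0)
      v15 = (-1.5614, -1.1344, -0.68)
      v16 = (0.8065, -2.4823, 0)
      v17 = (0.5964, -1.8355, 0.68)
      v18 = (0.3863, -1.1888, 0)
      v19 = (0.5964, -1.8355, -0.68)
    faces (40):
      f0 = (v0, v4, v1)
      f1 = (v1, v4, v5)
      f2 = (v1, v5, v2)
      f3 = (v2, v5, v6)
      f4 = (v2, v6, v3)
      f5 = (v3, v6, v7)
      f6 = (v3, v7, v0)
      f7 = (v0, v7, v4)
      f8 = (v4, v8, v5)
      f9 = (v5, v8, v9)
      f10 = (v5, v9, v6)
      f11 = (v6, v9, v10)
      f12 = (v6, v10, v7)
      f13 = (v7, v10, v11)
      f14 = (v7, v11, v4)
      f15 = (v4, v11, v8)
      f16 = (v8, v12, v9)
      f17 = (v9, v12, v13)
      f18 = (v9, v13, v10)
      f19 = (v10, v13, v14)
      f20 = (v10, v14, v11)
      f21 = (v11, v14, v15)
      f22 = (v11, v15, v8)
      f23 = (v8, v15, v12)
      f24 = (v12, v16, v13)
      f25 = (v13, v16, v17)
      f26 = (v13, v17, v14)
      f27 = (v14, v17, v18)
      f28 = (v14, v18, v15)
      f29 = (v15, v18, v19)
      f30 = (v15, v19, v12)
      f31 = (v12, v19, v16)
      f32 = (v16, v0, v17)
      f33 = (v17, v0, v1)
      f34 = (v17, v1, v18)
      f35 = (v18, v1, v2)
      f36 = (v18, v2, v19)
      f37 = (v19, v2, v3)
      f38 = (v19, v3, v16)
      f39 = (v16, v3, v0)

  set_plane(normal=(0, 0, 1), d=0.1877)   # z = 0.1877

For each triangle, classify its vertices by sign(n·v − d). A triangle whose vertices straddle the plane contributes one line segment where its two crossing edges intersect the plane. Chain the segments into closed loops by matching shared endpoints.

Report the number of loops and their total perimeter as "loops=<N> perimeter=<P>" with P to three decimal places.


loops=2 perimeter=22.688

Straddling triangles (20 of 40):
  (v0,v4,v1) [--+] → (1.11662, 1.79711, 0.1877)–(2.4223, 0, 0.1877)  len=2.2214
  (v1,v4,v5) [+-+] → (1.11662, 1.79711, 0.1877)–(0.748506, 2.30376, 0.1877)  len=0.6263
  (v1,v5,v2) [++-] → (1.06959, 0.506652, 0.1877)–(1.4377, 0, 0.1877)  len=0.6263
  (v2,v5,v6) [-+-] → (1.06959, 0.506652, 0.1877)–(0.444294, 1.36731, 0.1877)  len=1.0638
  (v4,v8,v5) [--+] → (-1.36404, 1.6173, 0.1877)–(0.748506, 2.30376, 0.1877)  len=2.2213
  (v5,v8,v9) [+-+] → (-1.36404, 1.6173, 0.1877)–(-1.95966, 1.42377, 0.1877)  len=0.6263
  (v5,v9,v6) [++-] → (-0.151322, 1.17378, 0.1877)–(0.444294, 1.36731, 0.1877)  len=0.6263
  (v6,v9,v10) [-+-] → (-0.151322, 1.17378, 0.1877)–(-1.16314, 0.845029, 0.1877)  len=1.0639
  (v8,v12,v9) [--+] → (-1.95966, -0.797516, 0.1877)–(-1.95966, 1.42377, 0.1877)  len=2.2213
  (v9,v12,v13) [+-+] → (-1.95966, -0.797516, 0.1877)–(-1.95966, -1.42377, 0.1877)  len=0.6263
  (v9,v13,v10) [++-] → (-1.16314, 0.218773, 0.1877)–(-1.16314, 0.845029, 0.1877)  len=0.6263
  (v10,v13,v14) [-+-] → (-1.16314, 0.218773, 0.1877)–(-1.16314, -0.845029, 0.1877)  len=1.0638
  (v12,v16,v13) [--+] → (0.15289, -2.11024, 0.1877)–(-1.95966, -1.42377, 0.1877)  len=2.2213
  (v13,v16,v17) [+-+] → (0.15289, -2.11024, 0.1877)–(0.748506, -2.30376, 0.1877)  len=0.6263
  (v13,v17,v14) [++-] → (-0.567528, -1.03855, 0.1877)–(-1.16314, -0.845029, 0.1877)  len=0.6263
  (v14,v17,v18) [-+-] → (-0.567528, -1.03855, 0.1877)–(0.444294, -1.36731, 0.1877)  len=1.0639
  (v16,v0,v17) [--+] → (2.05419, -0.506652, 0.1877)–(0.748506, -2.30376, 0.1877)  len=2.2214
  (v17,v0,v1) [+-+] → (2.05419, -0.506652, 0.1877)–(2.4223, 0, 0.1877)  len=0.6263
  (v17,v1,v18) [++-] → (0.812407, -0.860656, 0.1877)–(0.444294, -1.36731, 0.1877)  len=0.6263
  (v18,v1,v2) [-+-] → (0.812407, -0.860656, 0.1877)–(1.4377, 0, 0.1877)  len=1.0638

Chained into 2 loop(s):
  loop 1: 10 segments, perimeter = 14.2379
  loop 2: 10 segments, perimeter = 8.4505
Total perimeter = 22.688


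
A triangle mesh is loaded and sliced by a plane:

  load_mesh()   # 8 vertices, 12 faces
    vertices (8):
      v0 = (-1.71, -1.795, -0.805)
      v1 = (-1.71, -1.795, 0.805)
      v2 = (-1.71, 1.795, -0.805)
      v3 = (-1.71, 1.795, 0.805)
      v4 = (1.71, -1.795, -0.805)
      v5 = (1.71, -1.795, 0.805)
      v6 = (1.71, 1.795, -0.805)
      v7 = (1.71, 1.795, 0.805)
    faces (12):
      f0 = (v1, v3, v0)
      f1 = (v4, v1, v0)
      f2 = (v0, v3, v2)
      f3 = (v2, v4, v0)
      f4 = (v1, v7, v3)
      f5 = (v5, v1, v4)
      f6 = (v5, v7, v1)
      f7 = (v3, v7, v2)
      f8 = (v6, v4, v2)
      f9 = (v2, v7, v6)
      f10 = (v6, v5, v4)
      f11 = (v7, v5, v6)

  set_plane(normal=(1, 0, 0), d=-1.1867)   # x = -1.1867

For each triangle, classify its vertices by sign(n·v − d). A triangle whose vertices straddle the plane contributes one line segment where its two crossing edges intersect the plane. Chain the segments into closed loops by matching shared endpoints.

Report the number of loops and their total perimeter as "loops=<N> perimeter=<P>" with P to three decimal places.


Straddling triangles (8 of 12):
  (v4,v1,v0) [+--] → (-1.1867, -1.795, 0.558651)–(-1.1867, -1.795, -0.805)  len=1.3637
  (v2,v4,v0) [-+-] → (-1.1867, 1.24569, -0.805)–(-1.1867, -1.795, -0.805)  len=3.0407
  (v1,v7,v3) [-+-] → (-1.1867, -1.24569, 0.805)–(-1.1867, 1.795, 0.805)  len=3.0407
  (v5,v1,v4) [+-+] → (-1.1867, -1.795, 0.805)–(-1.1867, -1.795, 0.558651)  len=0.2463
  (v5,v7,v1) [++-] → (-1.1867, -1.24569, 0.805)–(-1.1867, -1.795, 0.805)  len=0.5493
  (v3,v7,v2) [-+-] → (-1.1867, 1.795, 0.805)–(-1.1867, 1.795, -0.558651)  len=1.3637
  (v6,v4,v2) [++-] → (-1.1867, 1.24569, -0.805)–(-1.1867, 1.795, -0.805)  len=0.5493
  (v2,v7,v6) [-++] → (-1.1867, 1.795, -0.558651)–(-1.1867, 1.795, -0.805)  len=0.2463

Chained into 1 loop(s):
  loop 1: 8 segments, perimeter = 10.4000
Total perimeter = 10.400

loops=1 perimeter=10.400


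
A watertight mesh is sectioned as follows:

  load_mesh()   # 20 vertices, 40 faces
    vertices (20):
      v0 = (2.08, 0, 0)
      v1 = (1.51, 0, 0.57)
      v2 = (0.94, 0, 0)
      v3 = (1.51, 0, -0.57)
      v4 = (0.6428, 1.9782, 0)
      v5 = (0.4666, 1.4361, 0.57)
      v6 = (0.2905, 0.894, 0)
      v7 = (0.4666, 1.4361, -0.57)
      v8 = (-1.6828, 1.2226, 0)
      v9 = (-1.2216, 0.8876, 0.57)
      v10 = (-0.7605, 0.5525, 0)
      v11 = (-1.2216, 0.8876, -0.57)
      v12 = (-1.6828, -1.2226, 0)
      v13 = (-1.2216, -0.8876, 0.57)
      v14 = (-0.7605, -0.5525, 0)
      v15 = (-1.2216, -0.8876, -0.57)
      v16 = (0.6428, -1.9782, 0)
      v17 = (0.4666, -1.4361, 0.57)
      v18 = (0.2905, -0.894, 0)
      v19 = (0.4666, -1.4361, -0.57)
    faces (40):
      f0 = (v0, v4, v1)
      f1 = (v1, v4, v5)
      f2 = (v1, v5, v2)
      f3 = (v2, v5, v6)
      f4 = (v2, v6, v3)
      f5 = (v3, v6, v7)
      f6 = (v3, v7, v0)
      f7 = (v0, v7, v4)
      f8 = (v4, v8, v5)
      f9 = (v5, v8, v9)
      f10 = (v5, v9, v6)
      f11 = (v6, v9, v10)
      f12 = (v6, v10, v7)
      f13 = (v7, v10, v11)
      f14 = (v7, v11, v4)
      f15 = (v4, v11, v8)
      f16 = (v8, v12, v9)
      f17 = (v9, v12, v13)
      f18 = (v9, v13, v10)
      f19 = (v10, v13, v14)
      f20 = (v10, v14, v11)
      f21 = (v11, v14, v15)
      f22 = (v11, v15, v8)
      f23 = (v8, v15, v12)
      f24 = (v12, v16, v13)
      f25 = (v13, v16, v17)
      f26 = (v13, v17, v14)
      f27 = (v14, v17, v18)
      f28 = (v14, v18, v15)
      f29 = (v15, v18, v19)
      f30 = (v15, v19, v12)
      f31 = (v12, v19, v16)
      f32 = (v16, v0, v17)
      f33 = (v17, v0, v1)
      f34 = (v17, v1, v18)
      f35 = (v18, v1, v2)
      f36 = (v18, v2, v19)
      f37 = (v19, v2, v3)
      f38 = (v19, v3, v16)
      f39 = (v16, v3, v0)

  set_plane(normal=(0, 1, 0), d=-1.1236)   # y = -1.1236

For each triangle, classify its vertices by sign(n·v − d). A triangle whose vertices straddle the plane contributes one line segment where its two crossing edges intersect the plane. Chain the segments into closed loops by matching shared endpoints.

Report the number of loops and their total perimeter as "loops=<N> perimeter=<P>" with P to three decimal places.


Straddling triangles (16 of 40):
  (v8,v12,v9) [+-+] → (-1.6828, -1.1236, 0)–(-1.66116, -1.1236, 0.0267415)  len=0.0344
  (v9,v12,v13) [+-+] → (-1.66116, -1.1236, 0.0267415)–(-1.54651, -1.1236, 0.168448)  len=0.1823
  (v8,v15,v12) [++-] → (-1.54651, -1.1236, -0.168448)–(-1.6828, -1.1236, 0)  len=0.2167
  (v12,v16,v13) [--+] → (-0.818154, -1.1236, 0.446655)–(-1.54651, -1.1236, 0.168448)  len=0.7797
  (v13,v16,v17) [+--] → (-0.818154, -1.1236, 0.446655)–(-0.495228, -1.1236, 0.57)  len=0.3457
  (v13,v17,v14) [+-+] → (-0.495228, -1.1236, 0.57)–(0.0326154, -1.1236, 0.36841)  len=0.5650
  (v14,v17,v18) [+-+] → (0.0326154, -1.1236, 0.36841)–(0.365085, -1.1236, 0.241417)  len=0.3559
  (v15,v18,v19) [++-] → (0.365085, -1.1236, -0.241417)–(-0.495228, -1.1236, -0.57)  len=0.9209
  (v15,v19,v12) [+--] → (-0.495228, -1.1236, -0.57)–(-1.54651, -1.1236, -0.168448)  len=1.1254
  (v16,v0,v17) [-+-] → (1.26368, -1.1236, 0)–(0.817681, -1.1236, 0.445966)  len=0.6307
  (v17,v0,v1) [-++] → (0.817681, -1.1236, 0.445966)–(0.693647, -1.1236, 0.57)  len=0.1754
  (v17,v1,v18) [-++] → (0.693647, -1.1236, 0.57)–(0.365085, -1.1236, 0.241417)  len=0.4647
  (v18,v2,v19) [++-] → (0.569613, -1.1236, -0.445966)–(0.365085, -1.1236, -0.241417)  len=0.2893
  (v19,v2,v3) [-++] → (0.569613, -1.1236, -0.445966)–(0.693647, -1.1236, -0.57)  len=0.1754
  (v19,v3,v16) [-+-] → (0.693647, -1.1236, -0.57)–(1.01744, -1.1236, -0.246245)  len=0.4579
  (v16,v3,v0) [-++] → (1.01744, -1.1236, -0.246245)–(1.26368, -1.1236, 0)  len=0.3482

Chained into 1 loop(s):
  loop 1: 16 segments, perimeter = 7.0675
Total perimeter = 7.068

loops=1 perimeter=7.068


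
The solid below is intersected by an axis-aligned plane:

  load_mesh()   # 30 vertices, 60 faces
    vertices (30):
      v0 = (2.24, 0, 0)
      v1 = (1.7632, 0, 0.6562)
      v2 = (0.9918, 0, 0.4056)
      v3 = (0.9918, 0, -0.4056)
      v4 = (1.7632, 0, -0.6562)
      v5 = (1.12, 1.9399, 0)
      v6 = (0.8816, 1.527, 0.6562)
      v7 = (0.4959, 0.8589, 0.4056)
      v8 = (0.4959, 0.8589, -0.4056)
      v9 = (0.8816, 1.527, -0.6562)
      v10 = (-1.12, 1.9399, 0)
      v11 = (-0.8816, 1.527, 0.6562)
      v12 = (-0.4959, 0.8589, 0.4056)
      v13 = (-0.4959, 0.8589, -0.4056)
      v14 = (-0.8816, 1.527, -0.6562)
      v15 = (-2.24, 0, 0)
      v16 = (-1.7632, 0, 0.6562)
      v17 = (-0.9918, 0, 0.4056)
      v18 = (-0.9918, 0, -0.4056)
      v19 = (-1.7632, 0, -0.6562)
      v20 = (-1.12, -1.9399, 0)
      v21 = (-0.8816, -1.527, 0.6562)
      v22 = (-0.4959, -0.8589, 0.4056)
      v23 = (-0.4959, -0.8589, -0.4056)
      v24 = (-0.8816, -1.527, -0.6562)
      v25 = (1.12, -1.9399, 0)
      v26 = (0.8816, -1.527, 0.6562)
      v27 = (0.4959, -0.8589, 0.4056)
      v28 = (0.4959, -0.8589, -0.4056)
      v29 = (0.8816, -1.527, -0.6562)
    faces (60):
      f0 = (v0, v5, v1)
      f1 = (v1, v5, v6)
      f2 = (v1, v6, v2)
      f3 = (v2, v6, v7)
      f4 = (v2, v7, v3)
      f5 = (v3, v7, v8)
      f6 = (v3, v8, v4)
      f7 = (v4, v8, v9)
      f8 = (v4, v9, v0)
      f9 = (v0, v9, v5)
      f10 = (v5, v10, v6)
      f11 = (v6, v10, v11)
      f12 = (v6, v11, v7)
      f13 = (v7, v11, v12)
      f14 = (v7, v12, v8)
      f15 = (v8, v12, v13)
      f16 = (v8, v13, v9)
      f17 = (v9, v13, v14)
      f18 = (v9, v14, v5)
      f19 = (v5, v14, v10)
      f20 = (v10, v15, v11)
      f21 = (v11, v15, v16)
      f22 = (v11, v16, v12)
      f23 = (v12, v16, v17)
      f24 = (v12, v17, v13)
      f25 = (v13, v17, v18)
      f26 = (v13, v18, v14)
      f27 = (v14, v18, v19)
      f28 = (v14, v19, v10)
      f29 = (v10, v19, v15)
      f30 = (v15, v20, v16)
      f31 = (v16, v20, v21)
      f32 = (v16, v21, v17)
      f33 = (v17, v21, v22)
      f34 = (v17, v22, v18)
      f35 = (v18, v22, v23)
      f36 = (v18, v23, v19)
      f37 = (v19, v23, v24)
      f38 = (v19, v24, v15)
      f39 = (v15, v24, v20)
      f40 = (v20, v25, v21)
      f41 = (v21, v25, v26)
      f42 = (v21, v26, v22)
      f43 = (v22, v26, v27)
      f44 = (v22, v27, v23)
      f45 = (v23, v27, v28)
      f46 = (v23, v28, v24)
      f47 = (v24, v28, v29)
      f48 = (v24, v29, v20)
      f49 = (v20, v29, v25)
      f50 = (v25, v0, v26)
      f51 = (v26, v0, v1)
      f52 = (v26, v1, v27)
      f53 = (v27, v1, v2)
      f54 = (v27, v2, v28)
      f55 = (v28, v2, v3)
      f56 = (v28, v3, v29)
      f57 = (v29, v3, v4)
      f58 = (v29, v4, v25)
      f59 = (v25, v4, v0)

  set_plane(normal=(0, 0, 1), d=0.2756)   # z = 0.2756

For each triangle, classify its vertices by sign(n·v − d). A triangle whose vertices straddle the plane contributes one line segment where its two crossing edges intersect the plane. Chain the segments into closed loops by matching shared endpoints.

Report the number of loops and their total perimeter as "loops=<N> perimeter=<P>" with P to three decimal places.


Straddling triangles (24 of 60):
  (v0,v5,v1) [--+] → (1.39014, 1.12515, 0.2756)–(2.03975, 0, 0.2756)  len=1.2992
  (v1,v5,v6) [+-+] → (1.39014, 1.12515, 0.2756)–(1.01987, 1.76648, 0.2756)  len=0.7405
  (v2,v7,v3) [++-] → (0.575371, 0.721256, 0.2756)–(0.9918, 0, 0.2756)  len=0.8328
  (v3,v7,v8) [-+-] → (0.575371, 0.721256, 0.2756)–(0.4959, 0.8589, 0.2756)  len=0.1589
  (v5,v10,v6) [--+] → (-0.27934, 1.76648, 0.2756)–(1.01987, 1.76648, 0.2756)  len=1.2992
  (v6,v10,v11) [+-+] → (-0.27934, 1.76648, 0.2756)–(-1.01987, 1.76648, 0.2756)  len=0.7405
  (v7,v12,v8) [++-] → (-0.336958, 0.8589, 0.2756)–(0.4959, 0.8589, 0.2756)  len=0.8329
  (v8,v12,v13) [-+-] → (-0.336958, 0.8589, 0.2756)–(-0.4959, 0.8589, 0.2756)  len=0.1589
  (v10,v15,v11) [--+] → (-1.66948, 0.641331, 0.2756)–(-1.01987, 1.76648, 0.2756)  len=1.2992
  (v11,v15,v16) [+-+] → (-1.66948, 0.641331, 0.2756)–(-2.03975, 0, 0.2756)  len=0.7405
  (v12,v17,v13) [++-] → (-0.912329, 0.137644, 0.2756)–(-0.4959, 0.8589, 0.2756)  len=0.8328
  (v13,v17,v18) [-+-] → (-0.912329, 0.137644, 0.2756)–(-0.9918, 0, 0.2756)  len=0.1589
  (v15,v20,v16) [--+] → (-1.39014, -1.12515, 0.2756)–(-2.03975, 0, 0.2756)  len=1.2992
  (v16,v20,v21) [+-+] → (-1.39014, -1.12515, 0.2756)–(-1.01987, -1.76648, 0.2756)  len=0.7405
  (v17,v22,v18) [++-] → (-0.575371, -0.721256, 0.2756)–(-0.9918, 0, 0.2756)  len=0.8328
  (v18,v22,v23) [-+-] → (-0.575371, -0.721256, 0.2756)–(-0.4959, -0.8589, 0.2756)  len=0.1589
  (v20,v25,v21) [--+] → (0.27934, -1.76648, 0.2756)–(-1.01987, -1.76648, 0.2756)  len=1.2992
  (v21,v25,v26) [+-+] → (0.27934, -1.76648, 0.2756)–(1.01987, -1.76648, 0.2756)  len=0.7405
  (v22,v27,v23) [++-] → (0.336958, -0.8589, 0.2756)–(-0.4959, -0.8589, 0.2756)  len=0.8329
  (v23,v27,v28) [-+-] → (0.336958, -0.8589, 0.2756)–(0.4959, -0.8589, 0.2756)  len=0.1589
  (v25,v0,v26) [--+] → (1.66948, -0.641331, 0.2756)–(1.01987, -1.76648, 0.2756)  len=1.2992
  (v26,v0,v1) [+-+] → (1.66948, -0.641331, 0.2756)–(2.03975, 0, 0.2756)  len=0.7405
  (v27,v2,v28) [++-] → (0.912329, -0.137644, 0.2756)–(0.4959, -0.8589, 0.2756)  len=0.8328
  (v28,v2,v3) [-+-] → (0.912329, -0.137644, 0.2756)–(0.9918, 0, 0.2756)  len=0.1589

Chained into 2 loop(s):
  loop 1: 12 segments, perimeter = 12.2385
  loop 2: 12 segments, perimeter = 5.9507
Total perimeter = 18.189

loops=2 perimeter=18.189


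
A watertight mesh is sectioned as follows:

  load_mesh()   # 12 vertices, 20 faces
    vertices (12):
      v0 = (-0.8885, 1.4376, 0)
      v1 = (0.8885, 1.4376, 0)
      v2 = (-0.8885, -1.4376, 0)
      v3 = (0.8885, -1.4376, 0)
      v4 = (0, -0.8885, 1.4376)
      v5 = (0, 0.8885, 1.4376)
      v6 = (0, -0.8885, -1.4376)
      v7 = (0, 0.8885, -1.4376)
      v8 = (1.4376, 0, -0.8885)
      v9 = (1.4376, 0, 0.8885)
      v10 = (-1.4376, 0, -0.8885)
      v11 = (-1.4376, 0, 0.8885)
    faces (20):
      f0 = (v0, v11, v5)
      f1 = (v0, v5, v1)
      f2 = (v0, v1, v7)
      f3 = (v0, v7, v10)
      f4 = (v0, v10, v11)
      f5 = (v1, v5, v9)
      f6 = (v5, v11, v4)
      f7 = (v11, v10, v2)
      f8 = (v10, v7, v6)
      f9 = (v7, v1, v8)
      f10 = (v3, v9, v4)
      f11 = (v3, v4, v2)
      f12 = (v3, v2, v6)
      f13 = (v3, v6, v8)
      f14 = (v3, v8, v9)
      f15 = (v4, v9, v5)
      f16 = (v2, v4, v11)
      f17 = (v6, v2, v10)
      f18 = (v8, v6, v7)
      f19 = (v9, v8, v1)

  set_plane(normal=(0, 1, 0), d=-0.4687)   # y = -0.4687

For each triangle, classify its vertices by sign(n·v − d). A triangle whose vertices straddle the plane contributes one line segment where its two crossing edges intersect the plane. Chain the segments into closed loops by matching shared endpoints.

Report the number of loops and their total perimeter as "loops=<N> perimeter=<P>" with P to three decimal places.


Straddling triangles (10 of 20):
  (v5,v11,v4) [++-] → (-0.67924, -0.4687, 1.17816)–(0, -0.4687, 1.4376)  len=0.7271
  (v11,v10,v2) [++-] → (-1.25858, -0.4687, -0.598823)–(-1.25858, -0.4687, 0.598823)  len=1.1976
  (v10,v7,v6) [++-] → (0, -0.4687, -1.4376)–(-0.67924, -0.4687, -1.17816)  len=0.7271
  (v3,v9,v4) [-+-] → (1.25858, -0.4687, 0.598823)–(0.67924, -0.4687, 1.17816)  len=0.8193
  (v3,v6,v8) [--+] → (0.67924, -0.4687, -1.17816)–(1.25858, -0.4687, -0.598823)  len=0.8193
  (v3,v8,v9) [-++] → (1.25858, -0.4687, -0.598823)–(1.25858, -0.4687, 0.598823)  len=1.1976
  (v4,v9,v5) [-++] → (0.67924, -0.4687, 1.17816)–(0, -0.4687, 1.4376)  len=0.7271
  (v2,v4,v11) [--+] → (-0.67924, -0.4687, 1.17816)–(-1.25858, -0.4687, 0.598823)  len=0.8193
  (v6,v2,v10) [--+] → (-1.25858, -0.4687, -0.598823)–(-0.67924, -0.4687, -1.17816)  len=0.8193
  (v8,v6,v7) [+-+] → (0.67924, -0.4687, -1.17816)–(0, -0.4687, -1.4376)  len=0.7271

Chained into 1 loop(s):
  loop 1: 10 segments, perimeter = 8.5809
Total perimeter = 8.581

loops=1 perimeter=8.581
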